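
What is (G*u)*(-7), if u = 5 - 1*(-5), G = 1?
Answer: -70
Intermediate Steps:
u = 10 (u = 5 + 5 = 10)
(G*u)*(-7) = (1*10)*(-7) = 10*(-7) = -70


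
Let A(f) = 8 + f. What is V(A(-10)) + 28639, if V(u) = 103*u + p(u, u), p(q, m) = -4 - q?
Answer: 28431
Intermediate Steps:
V(u) = -4 + 102*u (V(u) = 103*u + (-4 - u) = -4 + 102*u)
V(A(-10)) + 28639 = (-4 + 102*(8 - 10)) + 28639 = (-4 + 102*(-2)) + 28639 = (-4 - 204) + 28639 = -208 + 28639 = 28431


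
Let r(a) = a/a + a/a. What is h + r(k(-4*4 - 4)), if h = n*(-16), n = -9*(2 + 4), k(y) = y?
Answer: 866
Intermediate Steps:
n = -54 (n = -9*6 = -54)
r(a) = 2 (r(a) = 1 + 1 = 2)
h = 864 (h = -54*(-16) = 864)
h + r(k(-4*4 - 4)) = 864 + 2 = 866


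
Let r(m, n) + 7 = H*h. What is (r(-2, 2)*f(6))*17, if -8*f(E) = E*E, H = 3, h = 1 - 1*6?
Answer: 1683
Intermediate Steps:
h = -5 (h = 1 - 6 = -5)
r(m, n) = -22 (r(m, n) = -7 + 3*(-5) = -7 - 15 = -22)
f(E) = -E**2/8 (f(E) = -E*E/8 = -E**2/8)
(r(-2, 2)*f(6))*17 = -(-11)*6**2/4*17 = -(-11)*36/4*17 = -22*(-9/2)*17 = 99*17 = 1683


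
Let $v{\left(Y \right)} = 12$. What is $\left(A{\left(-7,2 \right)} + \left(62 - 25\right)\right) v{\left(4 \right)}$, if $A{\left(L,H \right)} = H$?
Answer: $468$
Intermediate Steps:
$\left(A{\left(-7,2 \right)} + \left(62 - 25\right)\right) v{\left(4 \right)} = \left(2 + \left(62 - 25\right)\right) 12 = \left(2 + 37\right) 12 = 39 \cdot 12 = 468$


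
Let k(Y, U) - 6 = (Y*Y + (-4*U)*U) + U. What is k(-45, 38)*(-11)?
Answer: 40777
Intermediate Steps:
k(Y, U) = 6 + U + Y² - 4*U² (k(Y, U) = 6 + ((Y*Y + (-4*U)*U) + U) = 6 + ((Y² - 4*U²) + U) = 6 + (U + Y² - 4*U²) = 6 + U + Y² - 4*U²)
k(-45, 38)*(-11) = (6 + 38 + (-45)² - 4*38²)*(-11) = (6 + 38 + 2025 - 4*1444)*(-11) = (6 + 38 + 2025 - 5776)*(-11) = -3707*(-11) = 40777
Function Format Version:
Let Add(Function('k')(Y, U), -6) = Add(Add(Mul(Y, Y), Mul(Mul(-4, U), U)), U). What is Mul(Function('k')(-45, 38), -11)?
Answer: 40777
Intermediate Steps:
Function('k')(Y, U) = Add(6, U, Pow(Y, 2), Mul(-4, Pow(U, 2))) (Function('k')(Y, U) = Add(6, Add(Add(Mul(Y, Y), Mul(Mul(-4, U), U)), U)) = Add(6, Add(Add(Pow(Y, 2), Mul(-4, Pow(U, 2))), U)) = Add(6, Add(U, Pow(Y, 2), Mul(-4, Pow(U, 2)))) = Add(6, U, Pow(Y, 2), Mul(-4, Pow(U, 2))))
Mul(Function('k')(-45, 38), -11) = Mul(Add(6, 38, Pow(-45, 2), Mul(-4, Pow(38, 2))), -11) = Mul(Add(6, 38, 2025, Mul(-4, 1444)), -11) = Mul(Add(6, 38, 2025, -5776), -11) = Mul(-3707, -11) = 40777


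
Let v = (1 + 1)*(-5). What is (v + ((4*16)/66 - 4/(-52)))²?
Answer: 14753281/184041 ≈ 80.163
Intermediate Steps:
v = -10 (v = 2*(-5) = -10)
(v + ((4*16)/66 - 4/(-52)))² = (-10 + ((4*16)/66 - 4/(-52)))² = (-10 + (64*(1/66) - 4*(-1/52)))² = (-10 + (32/33 + 1/13))² = (-10 + 449/429)² = (-3841/429)² = 14753281/184041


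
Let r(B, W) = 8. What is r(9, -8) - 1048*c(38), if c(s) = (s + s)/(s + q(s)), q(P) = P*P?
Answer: -1784/39 ≈ -45.744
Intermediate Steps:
q(P) = P²
c(s) = 2*s/(s + s²) (c(s) = (s + s)/(s + s²) = (2*s)/(s + s²) = 2*s/(s + s²))
r(9, -8) - 1048*c(38) = 8 - 2096/(1 + 38) = 8 - 2096/39 = -1784/39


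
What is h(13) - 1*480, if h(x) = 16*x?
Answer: -272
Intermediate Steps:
h(13) - 1*480 = 16*13 - 1*480 = 208 - 480 = -272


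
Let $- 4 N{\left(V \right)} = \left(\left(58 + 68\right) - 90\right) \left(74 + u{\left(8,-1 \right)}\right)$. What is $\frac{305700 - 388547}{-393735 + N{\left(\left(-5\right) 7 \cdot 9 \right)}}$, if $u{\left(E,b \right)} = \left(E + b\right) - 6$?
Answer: $\frac{82847}{394410} \approx 0.21005$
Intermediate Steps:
$u{\left(E,b \right)} = -6 + E + b$
$N{\left(V \right)} = -675$ ($N{\left(V \right)} = - \frac{\left(\left(58 + 68\right) - 90\right) \left(74 - -1\right)}{4} = - \frac{\left(126 - 90\right) \left(74 + 1\right)}{4} = - \frac{36 \cdot 75}{4} = \left(- \frac{1}{4}\right) 2700 = -675$)
$\frac{305700 - 388547}{-393735 + N{\left(\left(-5\right) 7 \cdot 9 \right)}} = \frac{305700 - 388547}{-393735 - 675} = - \frac{82847}{-394410} = \left(-82847\right) \left(- \frac{1}{394410}\right) = \frac{82847}{394410}$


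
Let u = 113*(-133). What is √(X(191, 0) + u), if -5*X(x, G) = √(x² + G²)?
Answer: 2*I*√94170/5 ≈ 122.75*I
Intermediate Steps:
X(x, G) = -√(G² + x²)/5 (X(x, G) = -√(x² + G²)/5 = -√(G² + x²)/5)
u = -15029
√(X(191, 0) + u) = √(-√(0² + 191²)/5 - 15029) = √(-√(0 + 36481)/5 - 15029) = √(-√36481/5 - 15029) = √(-⅕*191 - 15029) = √(-191/5 - 15029) = √(-75336/5) = 2*I*√94170/5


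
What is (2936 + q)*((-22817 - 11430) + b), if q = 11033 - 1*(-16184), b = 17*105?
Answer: -978826686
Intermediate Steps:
b = 1785
q = 27217 (q = 11033 + 16184 = 27217)
(2936 + q)*((-22817 - 11430) + b) = (2936 + 27217)*((-22817 - 11430) + 1785) = 30153*(-34247 + 1785) = 30153*(-32462) = -978826686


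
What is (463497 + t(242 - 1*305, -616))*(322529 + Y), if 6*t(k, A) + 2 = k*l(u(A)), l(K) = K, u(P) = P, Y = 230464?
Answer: 259887170914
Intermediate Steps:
t(k, A) = -⅓ + A*k/6 (t(k, A) = -⅓ + (k*A)/6 = -⅓ + (A*k)/6 = -⅓ + A*k/6)
(463497 + t(242 - 1*305, -616))*(322529 + Y) = (463497 + (-⅓ + (⅙)*(-616)*(242 - 1*305)))*(322529 + 230464) = (463497 + (-⅓ + (⅙)*(-616)*(242 - 305)))*552993 = (463497 + (-⅓ + (⅙)*(-616)*(-63)))*552993 = (463497 + (-⅓ + 6468))*552993 = (463497 + 19403/3)*552993 = (1409894/3)*552993 = 259887170914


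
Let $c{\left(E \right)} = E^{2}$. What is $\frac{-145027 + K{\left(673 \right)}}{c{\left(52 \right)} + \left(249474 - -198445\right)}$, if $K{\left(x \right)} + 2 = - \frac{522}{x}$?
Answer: $- \frac{97605039}{303269279} \approx -0.32184$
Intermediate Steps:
$K{\left(x \right)} = -2 - \frac{522}{x}$
$\frac{-145027 + K{\left(673 \right)}}{c{\left(52 \right)} + \left(249474 - -198445\right)} = \frac{-145027 - \left(2 + \frac{522}{673}\right)}{52^{2} + \left(249474 - -198445\right)} = \frac{-145027 - \frac{1868}{673}}{2704 + \left(249474 + 198445\right)} = \frac{-145027 - \frac{1868}{673}}{2704 + 447919} = \frac{-145027 - \frac{1868}{673}}{450623} = \left(- \frac{97605039}{673}\right) \frac{1}{450623} = - \frac{97605039}{303269279}$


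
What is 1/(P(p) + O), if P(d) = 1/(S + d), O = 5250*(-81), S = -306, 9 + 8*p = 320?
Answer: -2137/908759258 ≈ -2.3516e-6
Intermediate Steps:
p = 311/8 (p = -9/8 + (⅛)*320 = -9/8 + 40 = 311/8 ≈ 38.875)
O = -425250
P(d) = 1/(-306 + d)
1/(P(p) + O) = 1/(1/(-306 + 311/8) - 425250) = 1/(1/(-2137/8) - 425250) = 1/(-8/2137 - 425250) = 1/(-908759258/2137) = -2137/908759258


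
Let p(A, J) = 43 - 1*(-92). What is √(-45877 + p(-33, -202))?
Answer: I*√45742 ≈ 213.87*I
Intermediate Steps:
p(A, J) = 135 (p(A, J) = 43 + 92 = 135)
√(-45877 + p(-33, -202)) = √(-45877 + 135) = √(-45742) = I*√45742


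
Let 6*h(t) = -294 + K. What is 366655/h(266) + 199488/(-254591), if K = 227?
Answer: -560095744326/17057597 ≈ -32836.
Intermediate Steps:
h(t) = -67/6 (h(t) = (-294 + 227)/6 = (⅙)*(-67) = -67/6)
366655/h(266) + 199488/(-254591) = 366655/(-67/6) + 199488/(-254591) = 366655*(-6/67) + 199488*(-1/254591) = -2199930/67 - 199488/254591 = -560095744326/17057597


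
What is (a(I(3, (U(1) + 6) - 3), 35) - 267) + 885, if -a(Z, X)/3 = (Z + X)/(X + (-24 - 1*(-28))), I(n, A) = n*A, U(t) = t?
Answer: 7987/13 ≈ 614.38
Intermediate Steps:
I(n, A) = A*n
a(Z, X) = -3*(X + Z)/(4 + X) (a(Z, X) = -3*(Z + X)/(X + (-24 - 1*(-28))) = -3*(X + Z)/(X + (-24 + 28)) = -3*(X + Z)/(X + 4) = -3*(X + Z)/(4 + X))
(a(I(3, (U(1) + 6) - 3), 35) - 267) + 885 = (3*(-1*35 - ((1 + 6) - 3)*3)/(4 + 35) - 267) + 885 = (3*(-35 - (7 - 3)*3)/39 - 267) + 885 = (3*(1/39)*(-35 - 4*3) - 267) + 885 = (3*(1/39)*(-35 - 1*12) - 267) + 885 = (3*(1/39)*(-35 - 12) - 267) + 885 = (3*(1/39)*(-47) - 267) + 885 = (-47/13 - 267) + 885 = -3518/13 + 885 = 7987/13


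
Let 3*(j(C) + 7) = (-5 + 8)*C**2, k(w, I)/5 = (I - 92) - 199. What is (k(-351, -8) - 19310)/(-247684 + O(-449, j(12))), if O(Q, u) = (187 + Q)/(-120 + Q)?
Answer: 11838045/140931934 ≈ 0.083998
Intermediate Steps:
k(w, I) = -1455 + 5*I (k(w, I) = 5*((I - 92) - 199) = 5*((-92 + I) - 199) = 5*(-291 + I) = -1455 + 5*I)
j(C) = -7 + C**2 (j(C) = -7 + ((-5 + 8)*C**2)/3 = -7 + (3*C**2)/3 = -7 + C**2)
O(Q, u) = (187 + Q)/(-120 + Q)
(k(-351, -8) - 19310)/(-247684 + O(-449, j(12))) = ((-1455 + 5*(-8)) - 19310)/(-247684 + (187 - 449)/(-120 - 449)) = ((-1455 - 40) - 19310)/(-247684 - 262/(-569)) = (-1495 - 19310)/(-247684 - 1/569*(-262)) = -20805/(-247684 + 262/569) = -20805/(-140931934/569) = -20805*(-569/140931934) = 11838045/140931934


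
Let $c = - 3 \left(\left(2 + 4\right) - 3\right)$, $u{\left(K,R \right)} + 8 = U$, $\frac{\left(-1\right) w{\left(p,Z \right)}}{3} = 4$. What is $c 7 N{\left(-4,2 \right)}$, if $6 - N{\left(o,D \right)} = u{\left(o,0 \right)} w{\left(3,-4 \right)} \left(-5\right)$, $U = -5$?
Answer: $-49518$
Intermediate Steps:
$w{\left(p,Z \right)} = -12$ ($w{\left(p,Z \right)} = \left(-3\right) 4 = -12$)
$u{\left(K,R \right)} = -13$ ($u{\left(K,R \right)} = -8 - 5 = -13$)
$N{\left(o,D \right)} = 786$ ($N{\left(o,D \right)} = 6 - \left(-13\right) \left(-12\right) \left(-5\right) = 6 - 156 \left(-5\right) = 6 - -780 = 6 + 780 = 786$)
$c = -9$ ($c = - 3 \left(6 - 3\right) = \left(-3\right) 3 = -9$)
$c 7 N{\left(-4,2 \right)} = \left(-9\right) 7 \cdot 786 = \left(-63\right) 786 = -49518$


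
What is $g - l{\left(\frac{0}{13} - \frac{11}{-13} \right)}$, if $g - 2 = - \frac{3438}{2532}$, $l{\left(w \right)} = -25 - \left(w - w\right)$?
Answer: $\frac{10821}{422} \approx 25.642$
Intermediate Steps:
$l{\left(w \right)} = -25$ ($l{\left(w \right)} = -25 - 0 = -25 + 0 = -25$)
$g = \frac{271}{422}$ ($g = 2 - \frac{3438}{2532} = 2 - \frac{573}{422} = \frac{271}{422} \approx 0.64218$)
$g - l{\left(\frac{0}{13} - \frac{11}{-13} \right)} = \frac{271}{422} - -25 = \frac{271}{422} + 25 = \frac{10821}{422}$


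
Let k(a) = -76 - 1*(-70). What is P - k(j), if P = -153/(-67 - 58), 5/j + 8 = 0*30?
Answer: 903/125 ≈ 7.2240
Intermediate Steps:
j = -5/8 (j = 5/(-8 + 0*30) = 5/(-8 + 0) = 5/(-8) = 5*(-⅛) = -5/8 ≈ -0.62500)
P = 153/125 (P = -153/(-125) = -153*(-1/125) = 153/125 ≈ 1.2240)
k(a) = -6 (k(a) = -76 + 70 = -6)
P - k(j) = 153/125 - 1*(-6) = 153/125 + 6 = 903/125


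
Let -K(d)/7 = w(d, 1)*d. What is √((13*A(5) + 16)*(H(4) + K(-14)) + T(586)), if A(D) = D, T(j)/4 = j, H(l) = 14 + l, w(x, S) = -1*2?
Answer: I*√12074 ≈ 109.88*I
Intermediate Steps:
w(x, S) = -2
T(j) = 4*j
K(d) = 14*d (K(d) = -(-14)*d = 14*d)
√((13*A(5) + 16)*(H(4) + K(-14)) + T(586)) = √((13*5 + 16)*((14 + 4) + 14*(-14)) + 4*586) = √((65 + 16)*(18 - 196) + 2344) = √(81*(-178) + 2344) = √(-14418 + 2344) = √(-12074) = I*√12074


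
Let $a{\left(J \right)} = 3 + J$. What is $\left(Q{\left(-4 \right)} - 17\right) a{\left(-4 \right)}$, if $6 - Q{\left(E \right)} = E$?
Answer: $7$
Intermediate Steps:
$Q{\left(E \right)} = 6 - E$
$\left(Q{\left(-4 \right)} - 17\right) a{\left(-4 \right)} = \left(\left(6 - -4\right) - 17\right) \left(3 - 4\right) = \left(\left(6 + 4\right) - 17\right) \left(-1\right) = \left(10 - 17\right) \left(-1\right) = \left(-7\right) \left(-1\right) = 7$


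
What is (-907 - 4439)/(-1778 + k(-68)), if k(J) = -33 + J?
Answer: 5346/1879 ≈ 2.8451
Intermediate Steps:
(-907 - 4439)/(-1778 + k(-68)) = (-907 - 4439)/(-1778 + (-33 - 68)) = -5346/(-1778 - 101) = -5346/(-1879) = -5346*(-1/1879) = 5346/1879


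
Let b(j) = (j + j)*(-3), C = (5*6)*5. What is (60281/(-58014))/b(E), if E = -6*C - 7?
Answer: -60281/315712188 ≈ -0.00019094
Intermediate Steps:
C = 150 (C = 30*5 = 150)
E = -907 (E = -6*150 - 7 = -900 - 7 = -907)
b(j) = -6*j (b(j) = (2*j)*(-3) = -6*j)
(60281/(-58014))/b(E) = (60281/(-58014))/((-6*(-907))) = (60281*(-1/58014))/5442 = -60281/58014*1/5442 = -60281/315712188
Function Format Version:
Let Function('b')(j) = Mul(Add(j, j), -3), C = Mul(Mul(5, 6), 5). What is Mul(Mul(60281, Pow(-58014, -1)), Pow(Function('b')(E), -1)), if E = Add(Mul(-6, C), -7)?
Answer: Rational(-60281, 315712188) ≈ -0.00019094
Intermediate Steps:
C = 150 (C = Mul(30, 5) = 150)
E = -907 (E = Add(Mul(-6, 150), -7) = Add(-900, -7) = -907)
Function('b')(j) = Mul(-6, j) (Function('b')(j) = Mul(Mul(2, j), -3) = Mul(-6, j))
Mul(Mul(60281, Pow(-58014, -1)), Pow(Function('b')(E), -1)) = Mul(Mul(60281, Pow(-58014, -1)), Pow(Mul(-6, -907), -1)) = Mul(Mul(60281, Rational(-1, 58014)), Pow(5442, -1)) = Mul(Rational(-60281, 58014), Rational(1, 5442)) = Rational(-60281, 315712188)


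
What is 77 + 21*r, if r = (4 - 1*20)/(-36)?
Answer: 259/3 ≈ 86.333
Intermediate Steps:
r = 4/9 (r = (4 - 20)*(-1/36) = -16*(-1/36) = 4/9 ≈ 0.44444)
77 + 21*r = 77 + 21*(4/9) = 77 + 28/3 = 259/3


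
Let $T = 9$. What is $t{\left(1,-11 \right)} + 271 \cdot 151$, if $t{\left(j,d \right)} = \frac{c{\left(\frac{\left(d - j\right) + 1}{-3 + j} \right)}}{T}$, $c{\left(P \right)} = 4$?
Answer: $\frac{368293}{9} \approx 40921.0$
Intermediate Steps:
$t{\left(j,d \right)} = \frac{4}{9}$
$t{\left(1,-11 \right)} + 271 \cdot 151 = \frac{4}{9} + 271 \cdot 151 = \frac{4}{9} + 40921 = \frac{368293}{9}$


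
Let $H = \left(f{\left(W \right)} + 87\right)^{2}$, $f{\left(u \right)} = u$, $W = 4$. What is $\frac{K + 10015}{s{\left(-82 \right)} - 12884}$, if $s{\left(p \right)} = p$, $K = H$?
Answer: $- \frac{9148}{6483} \approx -1.4111$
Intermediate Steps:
$H = 8281$ ($H = \left(4 + 87\right)^{2} = 91^{2} = 8281$)
$K = 8281$
$\frac{K + 10015}{s{\left(-82 \right)} - 12884} = \frac{8281 + 10015}{-82 - 12884} = \frac{18296}{-12966} = 18296 \left(- \frac{1}{12966}\right) = - \frac{9148}{6483}$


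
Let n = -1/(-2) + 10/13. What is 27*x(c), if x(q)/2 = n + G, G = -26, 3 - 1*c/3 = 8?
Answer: -17361/13 ≈ -1335.5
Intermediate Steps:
c = -15 (c = 9 - 3*8 = 9 - 24 = -15)
n = 33/26 (n = -1*(-½) + 10*(1/13) = ½ + 10/13 = 33/26 ≈ 1.2692)
x(q) = -643/13 (x(q) = 2*(33/26 - 26) = 2*(-643/26) = -643/13)
27*x(c) = 27*(-643/13) = -17361/13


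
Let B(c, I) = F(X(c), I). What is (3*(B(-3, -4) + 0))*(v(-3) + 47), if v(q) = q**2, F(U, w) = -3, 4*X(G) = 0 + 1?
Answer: -504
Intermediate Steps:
X(G) = 1/4 (X(G) = (0 + 1)/4 = (1/4)*1 = 1/4)
B(c, I) = -3
(3*(B(-3, -4) + 0))*(v(-3) + 47) = (3*(-3 + 0))*((-3)**2 + 47) = (3*(-3))*(9 + 47) = -9*56 = -504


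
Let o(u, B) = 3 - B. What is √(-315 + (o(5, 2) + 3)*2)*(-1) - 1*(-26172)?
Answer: 26172 - I*√307 ≈ 26172.0 - 17.521*I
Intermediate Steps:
√(-315 + (o(5, 2) + 3)*2)*(-1) - 1*(-26172) = √(-315 + ((3 - 1*2) + 3)*2)*(-1) - 1*(-26172) = √(-315 + ((3 - 2) + 3)*2)*(-1) + 26172 = √(-315 + (1 + 3)*2)*(-1) + 26172 = √(-315 + 4*2)*(-1) + 26172 = √(-315 + 8)*(-1) + 26172 = √(-307)*(-1) + 26172 = (I*√307)*(-1) + 26172 = -I*√307 + 26172 = 26172 - I*√307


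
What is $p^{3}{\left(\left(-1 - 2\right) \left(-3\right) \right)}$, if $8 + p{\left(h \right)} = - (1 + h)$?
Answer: $-5832$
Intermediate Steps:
$p{\left(h \right)} = -9 - h$ ($p{\left(h \right)} = -8 - \left(1 + h\right) = -9 - h$)
$p^{3}{\left(\left(-1 - 2\right) \left(-3\right) \right)} = \left(-9 - \left(-1 - 2\right) \left(-3\right)\right)^{3} = \left(-9 - \left(-3\right) \left(-3\right)\right)^{3} = \left(-9 - 9\right)^{3} = \left(-18\right)^{3} = -5832$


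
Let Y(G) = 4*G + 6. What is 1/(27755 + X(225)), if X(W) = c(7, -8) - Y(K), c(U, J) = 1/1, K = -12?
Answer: 1/27798 ≈ 3.5974e-5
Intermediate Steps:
Y(G) = 6 + 4*G
c(U, J) = 1
X(W) = 43 (X(W) = 1 - (6 + 4*(-12)) = 1 - (6 - 48) = 1 - 1*(-42) = 1 + 42 = 43)
1/(27755 + X(225)) = 1/(27755 + 43) = 1/27798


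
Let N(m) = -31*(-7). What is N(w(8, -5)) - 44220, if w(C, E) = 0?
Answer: -44003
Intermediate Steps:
N(m) = 217
N(w(8, -5)) - 44220 = 217 - 44220 = -44003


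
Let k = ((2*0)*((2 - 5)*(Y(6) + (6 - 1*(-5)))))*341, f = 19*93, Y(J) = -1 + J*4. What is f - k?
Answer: 1767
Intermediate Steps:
Y(J) = -1 + 4*J
f = 1767
k = 0 (k = ((2*0)*((2 - 5)*((-1 + 4*6) + (6 - 1*(-5)))))*341 = (0*(-3*((-1 + 24) + (6 + 5))))*341 = (0*(-3*(23 + 11)))*341 = (0*(-3*34))*341 = (0*(-102))*341 = 0*341 = 0)
f - k = 1767 - 1*0 = 1767 + 0 = 1767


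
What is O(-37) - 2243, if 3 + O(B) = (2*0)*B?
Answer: -2246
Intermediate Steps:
O(B) = -3 (O(B) = -3 + (2*0)*B = -3 + 0*B = -3 + 0 = -3)
O(-37) - 2243 = -3 - 2243 = -2246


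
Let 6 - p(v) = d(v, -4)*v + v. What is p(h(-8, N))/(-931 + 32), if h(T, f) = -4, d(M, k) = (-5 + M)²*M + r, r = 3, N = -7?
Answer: 1274/899 ≈ 1.4171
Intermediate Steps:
d(M, k) = 3 + M*(-5 + M)² (d(M, k) = (-5 + M)²*M + 3 = M*(-5 + M)² + 3 = 3 + M*(-5 + M)²)
p(v) = 6 - v - v*(3 + v*(-5 + v)²) (p(v) = 6 - ((3 + v*(-5 + v)²)*v + v) = 6 - (v*(3 + v*(-5 + v)²) + v) = 6 - (v + v*(3 + v*(-5 + v)²)) = 6 + (-v - v*(3 + v*(-5 + v)²)) = 6 - v - v*(3 + v*(-5 + v)²))
p(h(-8, N))/(-931 + 32) = (6 - 1*(-4) - 1*(-4)*(3 - 4*(-5 - 4)²))/(-931 + 32) = (6 + 4 - 1*(-4)*(3 - 4*(-9)²))/(-899) = -(6 + 4 - 1*(-4)*(3 - 4*81))/899 = -(6 + 4 - 1*(-4)*(3 - 324))/899 = -(6 + 4 - 1*(-4)*(-321))/899 = -(6 + 4 - 1284)/899 = -1/899*(-1274) = 1274/899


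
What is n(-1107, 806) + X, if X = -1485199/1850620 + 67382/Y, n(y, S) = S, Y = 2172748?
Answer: 809442010937637/1005232725940 ≈ 805.23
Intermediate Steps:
X = -775566170003/1005232725940 (X = -1485199/1850620 + 67382/2172748 = -1485199*1/1850620 + 67382*(1/2172748) = -1485199/1850620 + 33691/1086374 = -775566170003/1005232725940 ≈ -0.77153)
n(-1107, 806) + X = 806 - 775566170003/1005232725940 = 809442010937637/1005232725940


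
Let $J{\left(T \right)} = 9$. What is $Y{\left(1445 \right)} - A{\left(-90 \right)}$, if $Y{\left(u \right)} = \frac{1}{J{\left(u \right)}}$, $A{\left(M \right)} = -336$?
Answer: $\frac{3025}{9} \approx 336.11$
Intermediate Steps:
$Y{\left(u \right)} = \frac{1}{9}$
$Y{\left(1445 \right)} - A{\left(-90 \right)} = \frac{1}{9} - -336 = \frac{1}{9} + 336 = \frac{3025}{9}$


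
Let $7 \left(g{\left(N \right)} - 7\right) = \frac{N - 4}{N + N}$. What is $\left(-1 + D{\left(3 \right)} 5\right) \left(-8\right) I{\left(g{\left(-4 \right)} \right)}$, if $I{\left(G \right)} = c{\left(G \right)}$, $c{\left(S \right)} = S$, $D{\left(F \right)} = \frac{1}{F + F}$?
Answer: $\frac{200}{21} \approx 9.5238$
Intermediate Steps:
$D{\left(F \right)} = \frac{1}{2 F}$
$g{\left(N \right)} = 7 + \frac{-4 + N}{14 N}$ ($g{\left(N \right)} = 7 + \frac{\left(N - 4\right) \frac{1}{N + N}}{7} = 7 + \frac{\left(-4 + N\right) \frac{1}{2 N}}{7} = 7 + \frac{\frac{1}{2} \frac{1}{N} \left(-4 + N\right)}{7} = 7 + \frac{-4 + N}{14 N}$)
$I{\left(G \right)} = G$
$\left(-1 + D{\left(3 \right)} 5\right) \left(-8\right) I{\left(g{\left(-4 \right)} \right)} = \left(-1 + \frac{1}{2 \cdot 3} \cdot 5\right) \left(-8\right) \frac{-4 + 99 \left(-4\right)}{14 \left(-4\right)} = \left(-1 + \frac{1}{2} \cdot \frac{1}{3} \cdot 5\right) \left(-8\right) \frac{1}{14} \left(- \frac{1}{4}\right) \left(-4 - 396\right) = \left(-1 + \frac{1}{6} \cdot 5\right) \left(-8\right) \frac{1}{14} \left(- \frac{1}{4}\right) \left(-400\right) = \left(-1 + \frac{5}{6}\right) \left(-8\right) \frac{50}{7} = \left(- \frac{1}{6}\right) \left(-8\right) \frac{50}{7} = \frac{4}{3} \cdot \frac{50}{7} = \frac{200}{21}$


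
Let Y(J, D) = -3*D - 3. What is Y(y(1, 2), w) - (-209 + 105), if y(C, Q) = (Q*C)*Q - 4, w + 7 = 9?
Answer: 95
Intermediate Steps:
w = 2 (w = -7 + 9 = 2)
y(C, Q) = -4 + C*Q² (y(C, Q) = (C*Q)*Q - 4 = C*Q² - 4 = -4 + C*Q²)
Y(J, D) = -3 - 3*D
Y(y(1, 2), w) - (-209 + 105) = (-3 - 3*2) - (-209 + 105) = (-3 - 6) - 1*(-104) = -9 + 104 = 95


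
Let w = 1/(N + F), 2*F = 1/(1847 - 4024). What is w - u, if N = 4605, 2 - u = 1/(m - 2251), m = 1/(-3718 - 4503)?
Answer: -742159941663797/371037841024768 ≈ -2.0002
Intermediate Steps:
m = -1/8221 (m = 1/(-8221) = -1/8221 ≈ -0.00012164)
F = -1/4354 (F = 1/(2*(1847 - 4024)) = (1/2)/(-2177) = (1/2)*(-1/2177) = -1/4354 ≈ -0.00022967)
u = 37019165/18505472 (u = 2 - 1/(-1/8221 - 2251) = 2 - 1/(-18505472/8221) = 2 - 1*(-8221/18505472) = 2 + 8221/18505472 = 37019165/18505472 ≈ 2.0004)
w = 4354/20050169 (w = 1/(4605 - 1/4354) = 1/(20050169/4354) = 4354/20050169 ≈ 0.00021716)
w - u = 4354/20050169 - 1*37019165/18505472 = 4354/20050169 - 37019165/18505472 = -742159941663797/371037841024768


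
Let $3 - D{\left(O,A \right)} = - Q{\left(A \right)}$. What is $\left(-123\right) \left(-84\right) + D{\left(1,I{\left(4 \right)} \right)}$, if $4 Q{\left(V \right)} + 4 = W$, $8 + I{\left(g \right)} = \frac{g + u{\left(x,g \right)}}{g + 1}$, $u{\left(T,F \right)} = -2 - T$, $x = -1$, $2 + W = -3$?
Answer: $\frac{41331}{4} \approx 10333.0$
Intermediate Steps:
$W = -5$ ($W = -2 - 3 = -5$)
$I{\left(g \right)} = -8 + \frac{-1 + g}{1 + g}$ ($I{\left(g \right)} = -8 + \frac{g - 1}{g + 1} = -8 + \frac{g + \left(-2 + 1\right)}{1 + g} = -8 + \frac{g - 1}{1 + g} = -8 + \frac{-1 + g}{1 + g}$)
$Q{\left(V \right)} = - \frac{9}{4}$ ($Q{\left(V \right)} = -1 + \frac{1}{4} \left(-5\right) = -1 - \frac{5}{4} = - \frac{9}{4}$)
$D{\left(O,A \right)} = \frac{3}{4}$ ($D{\left(O,A \right)} = 3 - \left(-1\right) \left(- \frac{9}{4}\right) = 3 - \frac{9}{4} = \frac{3}{4}$)
$\left(-123\right) \left(-84\right) + D{\left(1,I{\left(4 \right)} \right)} = \left(-123\right) \left(-84\right) + \frac{3}{4} = 10332 + \frac{3}{4} = \frac{41331}{4}$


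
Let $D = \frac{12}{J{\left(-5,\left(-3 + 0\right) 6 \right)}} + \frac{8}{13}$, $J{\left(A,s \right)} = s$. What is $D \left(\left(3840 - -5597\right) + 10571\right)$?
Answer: $- \frac{40016}{39} \approx -1026.1$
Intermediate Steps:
$D = - \frac{2}{39}$ ($D = \frac{12}{\left(-3 + 0\right) 6} + \frac{8}{13} = \frac{12}{\left(-3\right) 6} + 8 \cdot \frac{1}{13} = \frac{12}{-18} + \frac{8}{13} = 12 \left(- \frac{1}{18}\right) + \frac{8}{13} = - \frac{2}{3} + \frac{8}{13} = - \frac{2}{39} \approx -0.051282$)
$D \left(\left(3840 - -5597\right) + 10571\right) = - \frac{2 \left(\left(3840 - -5597\right) + 10571\right)}{39} = - \frac{2 \left(\left(3840 + 5597\right) + 10571\right)}{39} = - \frac{2 \left(9437 + 10571\right)}{39} = \left(- \frac{2}{39}\right) 20008 = - \frac{40016}{39}$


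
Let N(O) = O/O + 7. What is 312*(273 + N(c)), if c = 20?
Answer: 87672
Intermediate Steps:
N(O) = 8 (N(O) = 1 + 7 = 8)
312*(273 + N(c)) = 312*(273 + 8) = 312*281 = 87672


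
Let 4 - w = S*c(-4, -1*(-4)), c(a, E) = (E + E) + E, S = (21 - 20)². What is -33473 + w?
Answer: -33481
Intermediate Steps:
S = 1 (S = 1² = 1)
c(a, E) = 3*E (c(a, E) = 2*E + E = 3*E)
w = -8 (w = 4 - 3*(-1*(-4)) = 4 - 3*4 = 4 - 12 = -8)
-33473 + w = -33473 - 8 = -33481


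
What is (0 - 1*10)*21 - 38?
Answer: -248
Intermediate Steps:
(0 - 1*10)*21 - 38 = (0 - 10)*21 - 38 = -10*21 - 38 = -210 - 38 = -248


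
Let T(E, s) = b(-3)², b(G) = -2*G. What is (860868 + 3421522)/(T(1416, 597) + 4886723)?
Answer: 4282390/4886759 ≈ 0.87633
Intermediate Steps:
T(E, s) = 36 (T(E, s) = (-2*(-3))² = 6² = 36)
(860868 + 3421522)/(T(1416, 597) + 4886723) = (860868 + 3421522)/(36 + 4886723) = 4282390/4886759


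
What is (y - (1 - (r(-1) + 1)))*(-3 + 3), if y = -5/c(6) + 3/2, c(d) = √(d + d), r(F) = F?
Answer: 0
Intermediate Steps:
c(d) = √2*√d (c(d) = √(2*d) = √2*√d)
y = 3/2 - 5*√3/6 (y = -5*√3/6 + 3/2 = 3/2 - 5*√3/6 ≈ 0.056624)
(y - (1 - (r(-1) + 1)))*(-3 + 3) = ((3/2 - 5*√3/6) - (1 - (-1 + 1)))*(-3 + 3) = ((3/2 - 5*√3/6) - (1 - 1*0))*0 = ((3/2 - 5*√3/6) - (1 + 0))*0 = ((3/2 - 5*√3/6) - 1*1)*0 = ((3/2 - 5*√3/6) - 1)*0 = (½ - 5*√3/6)*0 = 0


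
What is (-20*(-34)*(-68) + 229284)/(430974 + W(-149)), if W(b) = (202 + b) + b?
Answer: 91522/215439 ≈ 0.42482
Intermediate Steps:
W(b) = 202 + 2*b
(-20*(-34)*(-68) + 229284)/(430974 + W(-149)) = (-20*(-34)*(-68) + 229284)/(430974 + (202 + 2*(-149))) = (680*(-68) + 229284)/(430974 + (202 - 298)) = (-46240 + 229284)/(430974 - 96) = 183044/430878 = 183044*(1/430878) = 91522/215439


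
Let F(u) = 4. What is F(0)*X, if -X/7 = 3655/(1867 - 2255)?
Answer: 25585/97 ≈ 263.76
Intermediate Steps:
X = 25585/388 (X = -25585/(1867 - 2255) = -25585/(-388) = -25585*(-1)/388 = -7*(-3655/388) = 25585/388 ≈ 65.941)
F(0)*X = 4*(25585/388) = 25585/97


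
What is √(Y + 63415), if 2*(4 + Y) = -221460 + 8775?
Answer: I*√171726/2 ≈ 207.2*I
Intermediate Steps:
Y = -212693/2 (Y = -4 + (-221460 + 8775)/2 = -4 + (½)*(-212685) = -4 - 212685/2 = -212693/2 ≈ -1.0635e+5)
√(Y + 63415) = √(-212693/2 + 63415) = √(-85863/2) = I*√171726/2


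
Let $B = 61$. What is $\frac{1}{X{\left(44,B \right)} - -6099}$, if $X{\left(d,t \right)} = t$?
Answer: $\frac{1}{6160} \approx 0.00016234$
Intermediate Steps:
$\frac{1}{X{\left(44,B \right)} - -6099} = \frac{1}{61 - -6099} = \frac{1}{61 + \left(-61 + 6160\right)} = \frac{1}{61 + 6099} = \frac{1}{6160}$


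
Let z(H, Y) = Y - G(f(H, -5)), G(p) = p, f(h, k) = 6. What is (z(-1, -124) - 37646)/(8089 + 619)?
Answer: -9444/2177 ≈ -4.3381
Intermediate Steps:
z(H, Y) = -6 + Y (z(H, Y) = Y - 1*6 = Y - 6 = -6 + Y)
(z(-1, -124) - 37646)/(8089 + 619) = ((-6 - 124) - 37646)/(8089 + 619) = (-130 - 37646)/8708 = -37776*1/8708 = -9444/2177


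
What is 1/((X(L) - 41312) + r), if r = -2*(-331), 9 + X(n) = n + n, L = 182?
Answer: -1/40295 ≈ -2.4817e-5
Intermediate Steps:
X(n) = -9 + 2*n (X(n) = -9 + (n + n) = -9 + 2*n)
r = 662
1/((X(L) - 41312) + r) = 1/(((-9 + 2*182) - 41312) + 662) = 1/(((-9 + 364) - 41312) + 662) = 1/((355 - 41312) + 662) = 1/(-40957 + 662) = 1/(-40295) = -1/40295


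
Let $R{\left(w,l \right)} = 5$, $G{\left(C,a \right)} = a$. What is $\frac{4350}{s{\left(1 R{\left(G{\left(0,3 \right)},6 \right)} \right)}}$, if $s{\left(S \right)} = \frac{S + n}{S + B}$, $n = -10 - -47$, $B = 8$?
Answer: $\frac{9425}{7} \approx 1346.4$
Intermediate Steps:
$n = 37$ ($n = -10 + 47 = 37$)
$s{\left(S \right)} = \frac{37 + S}{8 + S}$ ($s{\left(S \right)} = \frac{S + 37}{S + 8} = \frac{37 + S}{8 + S}$)
$\frac{4350}{s{\left(1 R{\left(G{\left(0,3 \right)},6 \right)} \right)}} = \frac{4350}{\frac{1}{8 + 1 \cdot 5} \left(37 + 1 \cdot 5\right)} = \frac{4350}{\frac{1}{8 + 5} \left(37 + 5\right)} = \frac{4350}{\frac{1}{13} \cdot 42} = \frac{4350}{\frac{42}{13}} = 4350 \cdot \frac{13}{42} = \frac{9425}{7}$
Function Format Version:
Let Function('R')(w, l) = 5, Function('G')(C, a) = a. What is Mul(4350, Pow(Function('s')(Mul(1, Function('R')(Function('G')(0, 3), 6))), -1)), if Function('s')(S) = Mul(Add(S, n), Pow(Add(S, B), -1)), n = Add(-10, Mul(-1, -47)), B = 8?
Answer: Rational(9425, 7) ≈ 1346.4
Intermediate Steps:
n = 37 (n = Add(-10, 47) = 37)
Function('s')(S) = Mul(Pow(Add(8, S), -1), Add(37, S)) (Function('s')(S) = Mul(Add(S, 37), Pow(Add(S, 8), -1)) = Mul(Add(37, S), Pow(Add(8, S), -1)) = Mul(Pow(Add(8, S), -1), Add(37, S)))
Mul(4350, Pow(Function('s')(Mul(1, Function('R')(Function('G')(0, 3), 6))), -1)) = Mul(4350, Pow(Mul(Pow(Add(8, Mul(1, 5)), -1), Add(37, Mul(1, 5))), -1)) = Mul(4350, Pow(Mul(Pow(Add(8, 5), -1), Add(37, 5)), -1)) = Mul(4350, Pow(Mul(Pow(13, -1), 42), -1)) = Mul(4350, Pow(Mul(Rational(1, 13), 42), -1)) = Mul(4350, Pow(Rational(42, 13), -1)) = Mul(4350, Rational(13, 42)) = Rational(9425, 7)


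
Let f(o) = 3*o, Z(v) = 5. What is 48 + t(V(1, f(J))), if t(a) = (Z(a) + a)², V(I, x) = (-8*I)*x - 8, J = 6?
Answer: 21657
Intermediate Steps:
V(I, x) = -8 - 8*I*x (V(I, x) = -8*I*x - 8 = -8 - 8*I*x)
t(a) = (5 + a)²
48 + t(V(1, f(J))) = 48 + (5 + (-8 - 8*1*3*6))² = 48 + (5 + (-8 - 8*1*18))² = 48 + (5 + (-8 - 144))² = 48 + (5 - 152)² = 48 + (-147)² = 48 + 21609 = 21657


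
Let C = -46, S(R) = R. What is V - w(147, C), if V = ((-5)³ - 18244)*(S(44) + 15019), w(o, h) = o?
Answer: -276692394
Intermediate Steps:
V = -276692247 (V = ((-5)³ - 18244)*(44 + 15019) = (-125 - 18244)*15063 = -18369*15063 = -276692247)
V - w(147, C) = -276692247 - 1*147 = -276692247 - 147 = -276692394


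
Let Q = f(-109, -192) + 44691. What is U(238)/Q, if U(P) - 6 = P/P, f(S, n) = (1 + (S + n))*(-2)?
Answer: 7/45291 ≈ 0.00015456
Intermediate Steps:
f(S, n) = -2 - 2*S - 2*n (f(S, n) = (1 + S + n)*(-2) = -2 - 2*S - 2*n)
U(P) = 7 (U(P) = 6 + P/P = 6 + 1 = 7)
Q = 45291 (Q = (-2 - 2*(-109) - 2*(-192)) + 44691 = (-2 + 218 + 384) + 44691 = 600 + 44691 = 45291)
U(238)/Q = 7/45291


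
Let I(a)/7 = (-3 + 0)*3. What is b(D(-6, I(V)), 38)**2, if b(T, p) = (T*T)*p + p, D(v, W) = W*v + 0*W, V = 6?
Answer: 29480881936900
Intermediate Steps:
I(a) = -63 (I(a) = 7*((-3 + 0)*3) = 7*(-3*3) = 7*(-9) = -63)
D(v, W) = W*v (D(v, W) = W*v + 0 = W*v)
b(T, p) = p + p*T**2 (b(T, p) = T**2*p + p = p*T**2 + p = p + p*T**2)
b(D(-6, I(V)), 38)**2 = (38*(1 + (-63*(-6))**2))**2 = (38*(1 + 378**2))**2 = (38*(1 + 142884))**2 = (38*142885)**2 = 5429630**2 = 29480881936900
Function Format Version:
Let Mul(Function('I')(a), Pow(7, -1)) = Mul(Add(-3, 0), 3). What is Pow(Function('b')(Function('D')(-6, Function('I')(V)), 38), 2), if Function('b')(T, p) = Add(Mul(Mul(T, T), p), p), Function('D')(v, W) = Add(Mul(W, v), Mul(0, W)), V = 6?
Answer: 29480881936900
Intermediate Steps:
Function('I')(a) = -63 (Function('I')(a) = Mul(7, Mul(Add(-3, 0), 3)) = Mul(7, Mul(-3, 3)) = Mul(7, -9) = -63)
Function('D')(v, W) = Mul(W, v) (Function('D')(v, W) = Add(Mul(W, v), 0) = Mul(W, v))
Function('b')(T, p) = Add(p, Mul(p, Pow(T, 2))) (Function('b')(T, p) = Add(Mul(Pow(T, 2), p), p) = Add(Mul(p, Pow(T, 2)), p) = Add(p, Mul(p, Pow(T, 2))))
Pow(Function('b')(Function('D')(-6, Function('I')(V)), 38), 2) = Pow(Mul(38, Add(1, Pow(Mul(-63, -6), 2))), 2) = Pow(Mul(38, Add(1, Pow(378, 2))), 2) = Pow(Mul(38, Add(1, 142884)), 2) = Pow(Mul(38, 142885), 2) = Pow(5429630, 2) = 29480881936900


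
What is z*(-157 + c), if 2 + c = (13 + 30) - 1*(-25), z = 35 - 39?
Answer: 364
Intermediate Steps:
z = -4
c = 66 (c = -2 + ((13 + 30) - 1*(-25)) = -2 + (43 + 25) = -2 + 68 = 66)
z*(-157 + c) = -4*(-157 + 66) = -4*(-91) = 364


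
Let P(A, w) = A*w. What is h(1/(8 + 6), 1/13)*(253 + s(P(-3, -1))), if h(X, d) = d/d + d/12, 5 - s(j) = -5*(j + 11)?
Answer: 12874/39 ≈ 330.10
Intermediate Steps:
s(j) = 60 + 5*j (s(j) = 5 - (-5)*(j + 11) = 5 - (-5)*(11 + j) = 5 - (-55 - 5*j) = 5 + (55 + 5*j) = 60 + 5*j)
h(X, d) = 1 + d/12 (h(X, d) = 1 + d*(1/12) = 1 + d/12)
h(1/(8 + 6), 1/13)*(253 + s(P(-3, -1))) = (1 + (1/12)/13)*(253 + (60 + 5*(-3*(-1)))) = (1 + (1/12)*(1/13))*(253 + (60 + 5*3)) = (1 + 1/156)*(253 + (60 + 15)) = 157*(253 + 75)/156 = (157/156)*328 = 12874/39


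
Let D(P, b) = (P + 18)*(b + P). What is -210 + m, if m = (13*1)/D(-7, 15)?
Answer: -18467/88 ≈ -209.85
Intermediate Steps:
D(P, b) = (18 + P)*(P + b)
m = 13/88 (m = (13*1)/((-7)**2 + 18*(-7) + 18*15 - 7*15) = 13/(49 - 126 + 270 - 105) = 13/88 ≈ 0.14773)
-210 + m = -210 + 13/88 = -18467/88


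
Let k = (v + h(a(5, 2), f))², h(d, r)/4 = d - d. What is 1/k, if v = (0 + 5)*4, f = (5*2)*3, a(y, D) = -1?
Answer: 1/400 ≈ 0.0025000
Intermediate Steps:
f = 30 (f = 10*3 = 30)
h(d, r) = 0 (h(d, r) = 4*(d - d) = 4*0 = 0)
v = 20 (v = 5*4 = 20)
k = 400 (k = (20 + 0)² = 20² = 400)
1/k = 1/400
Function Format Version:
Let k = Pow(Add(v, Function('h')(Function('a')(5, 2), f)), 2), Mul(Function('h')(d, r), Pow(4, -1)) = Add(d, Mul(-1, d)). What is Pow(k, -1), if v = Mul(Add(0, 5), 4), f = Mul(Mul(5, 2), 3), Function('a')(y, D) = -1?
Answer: Rational(1, 400) ≈ 0.0025000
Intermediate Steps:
f = 30 (f = Mul(10, 3) = 30)
Function('h')(d, r) = 0 (Function('h')(d, r) = Mul(4, Add(d, Mul(-1, d))) = Mul(4, 0) = 0)
v = 20 (v = Mul(5, 4) = 20)
k = 400 (k = Pow(Add(20, 0), 2) = Pow(20, 2) = 400)
Pow(k, -1) = Pow(400, -1) = Rational(1, 400)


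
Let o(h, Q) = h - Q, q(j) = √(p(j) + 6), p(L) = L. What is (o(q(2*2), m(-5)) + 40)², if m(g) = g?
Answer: (45 + √10)² ≈ 2319.6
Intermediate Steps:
q(j) = √(6 + j) (q(j) = √(j + 6) = √(6 + j))
(o(q(2*2), m(-5)) + 40)² = ((√(6 + 2*2) - 1*(-5)) + 40)² = ((√(6 + 4) + 5) + 40)² = ((√10 + 5) + 40)² = ((5 + √10) + 40)² = (45 + √10)²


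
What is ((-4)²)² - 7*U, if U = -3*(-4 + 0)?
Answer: 172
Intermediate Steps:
U = 12 (U = -3*(-4) = 12)
((-4)²)² - 7*U = ((-4)²)² - 7*12 = 16² - 84 = 256 - 84 = 172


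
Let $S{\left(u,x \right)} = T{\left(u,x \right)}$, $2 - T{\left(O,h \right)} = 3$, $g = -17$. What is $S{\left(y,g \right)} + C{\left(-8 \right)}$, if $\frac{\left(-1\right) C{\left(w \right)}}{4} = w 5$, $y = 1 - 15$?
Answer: $159$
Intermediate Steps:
$y = -14$ ($y = 1 - 15 = -14$)
$T{\left(O,h \right)} = -1$ ($T{\left(O,h \right)} = 2 - 3 = -1$)
$S{\left(u,x \right)} = -1$
$C{\left(w \right)} = - 20 w$ ($C{\left(w \right)} = - 4 w 5 = - 4 \cdot 5 w = - 20 w$)
$S{\left(y,g \right)} + C{\left(-8 \right)} = -1 - -160 = -1 + 160 = 159$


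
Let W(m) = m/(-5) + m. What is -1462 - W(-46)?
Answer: -7126/5 ≈ -1425.2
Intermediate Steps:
W(m) = 4*m/5 (W(m) = m*(-⅕) + m = -m/5 + m = 4*m/5)
-1462 - W(-46) = -1462 - 4*(-46)/5 = -1462 - 1*(-184/5) = -1462 + 184/5 = -7126/5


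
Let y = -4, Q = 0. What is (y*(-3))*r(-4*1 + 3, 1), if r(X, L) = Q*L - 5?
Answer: -60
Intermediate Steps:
r(X, L) = -5 (r(X, L) = 0*L - 5 = 0 - 5 = -5)
(y*(-3))*r(-4*1 + 3, 1) = -4*(-3)*(-5) = 12*(-5) = -60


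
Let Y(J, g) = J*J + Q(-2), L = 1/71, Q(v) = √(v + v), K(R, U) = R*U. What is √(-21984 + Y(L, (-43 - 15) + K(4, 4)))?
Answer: √(-110821343 + 10082*I)/71 ≈ 0.0067445 + 148.27*I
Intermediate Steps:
Q(v) = √2*√v (Q(v) = √(2*v) = √2*√v)
L = 1/71 ≈ 0.014085
Y(J, g) = J² + 2*I (Y(J, g) = J*J + √2*√(-2) = J² + √2*(I*√2) = J² + 2*I)
√(-21984 + Y(L, (-43 - 15) + K(4, 4))) = √(-21984 + ((1/71)² + 2*I)) = √(-21984 + (1/5041 + 2*I)) = √(-110821343/5041 + 2*I)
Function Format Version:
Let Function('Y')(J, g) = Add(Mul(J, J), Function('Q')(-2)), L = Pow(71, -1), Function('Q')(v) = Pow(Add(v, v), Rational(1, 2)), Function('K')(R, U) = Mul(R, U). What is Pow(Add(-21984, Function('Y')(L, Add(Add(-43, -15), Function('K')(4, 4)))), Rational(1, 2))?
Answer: Mul(Rational(1, 71), Pow(Add(-110821343, Mul(10082, I)), Rational(1, 2))) ≈ Add(0.0067445, Mul(148.27, I))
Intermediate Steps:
Function('Q')(v) = Mul(Pow(2, Rational(1, 2)), Pow(v, Rational(1, 2))) (Function('Q')(v) = Pow(Mul(2, v), Rational(1, 2)) = Mul(Pow(2, Rational(1, 2)), Pow(v, Rational(1, 2))))
L = Rational(1, 71) ≈ 0.014085
Function('Y')(J, g) = Add(Pow(J, 2), Mul(2, I)) (Function('Y')(J, g) = Add(Mul(J, J), Mul(Pow(2, Rational(1, 2)), Pow(-2, Rational(1, 2)))) = Add(Pow(J, 2), Mul(Pow(2, Rational(1, 2)), Mul(I, Pow(2, Rational(1, 2))))) = Add(Pow(J, 2), Mul(2, I)))
Pow(Add(-21984, Function('Y')(L, Add(Add(-43, -15), Function('K')(4, 4)))), Rational(1, 2)) = Pow(Add(-21984, Add(Pow(Rational(1, 71), 2), Mul(2, I))), Rational(1, 2)) = Pow(Add(-21984, Add(Rational(1, 5041), Mul(2, I))), Rational(1, 2)) = Pow(Add(Rational(-110821343, 5041), Mul(2, I)), Rational(1, 2))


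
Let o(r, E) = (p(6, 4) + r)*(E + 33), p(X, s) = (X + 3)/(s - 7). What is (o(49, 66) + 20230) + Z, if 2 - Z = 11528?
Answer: 13258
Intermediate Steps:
Z = -11526 (Z = 2 - 1*11528 = 2 - 11528 = -11526)
p(X, s) = (3 + X)/(-7 + s)
o(r, E) = (-3 + r)*(33 + E) (o(r, E) = ((3 + 6)/(-7 + 4) + r)*(E + 33) = (9/(-3) + r)*(33 + E) = (-⅓*9 + r)*(33 + E) = (-3 + r)*(33 + E))
(o(49, 66) + 20230) + Z = ((-99 - 3*66 + 33*49 + 66*49) + 20230) - 11526 = ((-99 - 198 + 1617 + 3234) + 20230) - 11526 = (4554 + 20230) - 11526 = 24784 - 11526 = 13258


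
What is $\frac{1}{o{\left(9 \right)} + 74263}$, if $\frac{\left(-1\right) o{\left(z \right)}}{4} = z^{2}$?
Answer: $\frac{1}{73939} \approx 1.3525 \cdot 10^{-5}$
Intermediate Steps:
$o{\left(z \right)} = - 4 z^{2}$
$\frac{1}{o{\left(9 \right)} + 74263} = \frac{1}{- 4 \cdot 9^{2} + 74263} = \frac{1}{\left(-4\right) 81 + 74263} = \frac{1}{-324 + 74263} = \frac{1}{73939}$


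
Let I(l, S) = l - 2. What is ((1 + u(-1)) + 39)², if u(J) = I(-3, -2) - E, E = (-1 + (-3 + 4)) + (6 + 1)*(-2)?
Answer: 2401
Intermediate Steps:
I(l, S) = -2 + l
E = -14 (E = (-1 + 1) + 7*(-2) = 0 - 14 = -14)
u(J) = 9 (u(J) = (-2 - 3) - 1*(-14) = -5 + 14 = 9)
((1 + u(-1)) + 39)² = ((1 + 9) + 39)² = (10 + 39)² = 49² = 2401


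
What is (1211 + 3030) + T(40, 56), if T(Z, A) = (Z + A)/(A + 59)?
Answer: 487811/115 ≈ 4241.8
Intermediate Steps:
T(Z, A) = (A + Z)/(59 + A)
(1211 + 3030) + T(40, 56) = (1211 + 3030) + (56 + 40)/(59 + 56) = 4241 + 96/115 = 487811/115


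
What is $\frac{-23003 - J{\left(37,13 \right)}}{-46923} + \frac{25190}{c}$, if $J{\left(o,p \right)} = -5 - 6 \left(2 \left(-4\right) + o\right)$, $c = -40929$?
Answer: $- \frac{82608958}{640170489} \approx -0.12904$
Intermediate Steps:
$J{\left(o,p \right)} = 43 - 6 o$ ($J{\left(o,p \right)} = -5 - 6 \left(-8 + o\right) = -5 - \left(-48 + 6 o\right) = 43 - 6 o$)
$\frac{-23003 - J{\left(37,13 \right)}}{-46923} + \frac{25190}{c} = \frac{-23003 - \left(43 - 222\right)}{-46923} + \frac{25190}{-40929} = \left(-23003 - \left(43 - 222\right)\right) \left(- \frac{1}{46923}\right) + 25190 \left(- \frac{1}{40929}\right) = \left(-23003 - -179\right) \left(- \frac{1}{46923}\right) - \frac{25190}{40929} = \left(-23003 + 179\right) \left(- \frac{1}{46923}\right) - \frac{25190}{40929} = \left(-22824\right) \left(- \frac{1}{46923}\right) - \frac{25190}{40929} = \frac{7608}{15641} - \frac{25190}{40929} = - \frac{82608958}{640170489}$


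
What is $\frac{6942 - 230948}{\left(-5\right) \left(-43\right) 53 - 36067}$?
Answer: $\frac{112003}{12336} \approx 9.0794$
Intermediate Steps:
$\frac{6942 - 230948}{\left(-5\right) \left(-43\right) 53 - 36067} = - \frac{224006}{215 \cdot 53 - 36067} = - \frac{224006}{11395 - 36067} = - \frac{224006}{-24672} = \left(-224006\right) \left(- \frac{1}{24672}\right) = \frac{112003}{12336}$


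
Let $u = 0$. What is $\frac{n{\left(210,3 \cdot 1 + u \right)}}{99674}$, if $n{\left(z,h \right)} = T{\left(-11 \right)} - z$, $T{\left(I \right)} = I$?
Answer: $- \frac{221}{99674} \approx -0.0022172$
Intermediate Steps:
$n{\left(z,h \right)} = -11 - z$
$\frac{n{\left(210,3 \cdot 1 + u \right)}}{99674} = \frac{-11 - 210}{99674} = \left(-11 - 210\right) \frac{1}{99674} = \left(-221\right) \frac{1}{99674} = - \frac{221}{99674}$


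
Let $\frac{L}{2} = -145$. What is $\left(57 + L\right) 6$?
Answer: $-1398$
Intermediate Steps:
$L = -290$ ($L = 2 \left(-145\right) = -290$)
$\left(57 + L\right) 6 = \left(57 - 290\right) 6 = \left(-233\right) 6 = -1398$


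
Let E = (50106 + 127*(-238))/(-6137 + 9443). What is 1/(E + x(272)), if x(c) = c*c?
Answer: 1653/122305492 ≈ 1.3515e-5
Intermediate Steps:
x(c) = c²
E = 9940/1653 (E = (50106 - 30226)/3306 = 19880*(1/3306) = 9940/1653 ≈ 6.0133)
1/(E + x(272)) = 1/(9940/1653 + 272²) = 1/(9940/1653 + 73984) = 1/(122305492/1653) = 1653/122305492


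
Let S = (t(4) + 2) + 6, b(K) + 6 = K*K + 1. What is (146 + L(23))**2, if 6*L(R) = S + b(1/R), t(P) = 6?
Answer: 54794850889/2518569 ≈ 21756.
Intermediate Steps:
b(K) = -5 + K**2 (b(K) = -6 + (K*K + 1) = -6 + (K**2 + 1) = -6 + (1 + K**2) = -5 + K**2)
S = 14 (S = (6 + 2) + 6 = 8 + 6 = 14)
L(R) = 3/2 + 1/(6*R**2) (L(R) = (14 + (-5 + (1/R)**2))/6 = (14 + (-5 + R**(-2)))/6 = (9 + R**(-2))/6 = 3/2 + 1/(6*R**2))
(146 + L(23))**2 = (146 + (3/2 + (1/6)/23**2))**2 = (146 + (3/2 + (1/6)*(1/529)))**2 = (146 + (3/2 + 1/3174))**2 = (146 + 2381/1587)**2 = (234083/1587)**2 = 54794850889/2518569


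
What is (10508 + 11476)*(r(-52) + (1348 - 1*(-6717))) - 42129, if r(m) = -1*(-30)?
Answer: 177918351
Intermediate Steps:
r(m) = 30
(10508 + 11476)*(r(-52) + (1348 - 1*(-6717))) - 42129 = (10508 + 11476)*(30 + (1348 - 1*(-6717))) - 42129 = 21984*(30 + (1348 + 6717)) - 42129 = 21984*(30 + 8065) - 42129 = 21984*8095 - 42129 = 177960480 - 42129 = 177918351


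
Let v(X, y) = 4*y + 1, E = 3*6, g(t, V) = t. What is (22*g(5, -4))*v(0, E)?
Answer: 8030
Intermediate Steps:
E = 18
v(X, y) = 1 + 4*y
(22*g(5, -4))*v(0, E) = (22*5)*(1 + 4*18) = 110*(1 + 72) = 110*73 = 8030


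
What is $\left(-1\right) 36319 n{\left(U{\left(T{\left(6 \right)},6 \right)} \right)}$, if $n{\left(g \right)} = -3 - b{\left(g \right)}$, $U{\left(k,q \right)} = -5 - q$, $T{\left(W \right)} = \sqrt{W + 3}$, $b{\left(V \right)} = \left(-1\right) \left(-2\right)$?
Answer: $181595$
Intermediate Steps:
$b{\left(V \right)} = 2$
$T{\left(W \right)} = \sqrt{3 + W}$
$n{\left(g \right)} = -5$ ($n{\left(g \right)} = -3 - 2 = -5$)
$\left(-1\right) 36319 n{\left(U{\left(T{\left(6 \right)},6 \right)} \right)} = \left(-1\right) 36319 \left(-5\right) = \left(-36319\right) \left(-5\right) = 181595$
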